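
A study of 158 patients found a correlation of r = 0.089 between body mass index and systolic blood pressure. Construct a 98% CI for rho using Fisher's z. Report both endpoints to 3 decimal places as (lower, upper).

z_r = atanh(0.089) = 0.089236;  SE = 1/√(n−3) = 1/√155 = 0.080322
z-limits: 0.089236 ± 2.326·0.080322 = 0.089236 ± 0.186829 = [-0.097593, 0.276065]
ρ-limits: (tanh -0.097593, tanh 0.276065) = (-0.097, 0.269)

(-0.097, 0.269)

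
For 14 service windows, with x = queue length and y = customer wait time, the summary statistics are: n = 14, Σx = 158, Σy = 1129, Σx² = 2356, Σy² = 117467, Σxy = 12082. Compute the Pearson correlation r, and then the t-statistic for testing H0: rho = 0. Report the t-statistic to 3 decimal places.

Numerator: nΣxy − (Σx)(Σy) = 14·12082 − (158)(1129) = -9234
Denominator: √[(nΣx²−(Σx)²)(nΣy²−(Σy)²)]
  nΣx²−(Σx)² = 14·2356 − 24964 = 8020;  nΣy²−(Σy)² = 14·117467 − 1274641 = 369897
  √(8020·369897) = √2966573940 = 54466.2642
r = -9234 / 54466.2642 = -0.1695
t = r·√(n−2)/√(1−r²) = -0.1695·√12 / √(1−0.028730) = -0.587165 / 0.985530 = -0.596

-0.596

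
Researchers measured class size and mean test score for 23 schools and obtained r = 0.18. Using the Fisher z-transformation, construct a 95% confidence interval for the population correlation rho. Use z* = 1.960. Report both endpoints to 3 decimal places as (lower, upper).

z_r = atanh(0.18) = 0.181983;  SE = 1/√(n−3) = 1/√20 = 0.223607
z-limits: 0.181983 ± 1.960·0.223607 = 0.181983 ± 0.438270 = [-0.256287, 0.620253]
ρ-limits: (tanh -0.256287, tanh 0.620253) = (-0.251, 0.551)

(-0.251, 0.551)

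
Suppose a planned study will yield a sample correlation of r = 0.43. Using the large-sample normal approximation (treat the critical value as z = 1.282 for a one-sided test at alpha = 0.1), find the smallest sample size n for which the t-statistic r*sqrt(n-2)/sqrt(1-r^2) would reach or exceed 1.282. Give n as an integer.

10

Need r·√(n−2)/√(1−r²) ≥ 1.282
√(n−2) ≥ 1.282·√(1−0.1849) / 0.43 = 1.282·0.902829 / 0.43 = 2.6917
n−2 ≥ 7.2452  ⇒  n ≥ 9.2452
Smallest integer n = 10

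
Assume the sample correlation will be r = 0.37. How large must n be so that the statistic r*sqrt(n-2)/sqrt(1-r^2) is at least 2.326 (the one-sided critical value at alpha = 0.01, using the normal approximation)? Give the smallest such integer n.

37

r√(n−2)/√(1−r²) ≥ 2.326  ⇔  n−2 ≥ (2.326)²·(1−r²)/r²
(1−r²)/r² = (1−0.1369)/0.1369 = 6.3046
n ≥ 2 + 5.410276·6.3046 = 2 + 34.1096 = 36.1096
⌈36.1096⌉ = 37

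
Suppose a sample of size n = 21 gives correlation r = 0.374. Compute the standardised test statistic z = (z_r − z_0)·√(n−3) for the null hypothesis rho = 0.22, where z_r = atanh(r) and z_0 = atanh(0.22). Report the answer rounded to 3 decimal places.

z_r = atanh(0.374) = 0.393066,  z_0 = atanh(0.22) = 0.223656
SE = 1/√(n−3) = 1/√18 = 0.235702
z = (z_r − z_0)/SE = (0.393066 − 0.223656) / 0.235702 = 0.169410 / 0.235702 = 0.719

0.719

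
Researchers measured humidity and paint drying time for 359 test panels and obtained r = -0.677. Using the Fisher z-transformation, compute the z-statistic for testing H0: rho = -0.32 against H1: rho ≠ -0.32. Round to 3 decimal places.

z_r = atanh(-0.677) = -0.823555,  z_0 = atanh(-0.32) = -0.331647
SE = 1/√(n−3) = 1/√356 = 0.053000
z = (z_r − z_0)/SE = (-0.823555 − (-0.331647)) / 0.053000 = -0.491908 / 0.053000 = -9.281

-9.281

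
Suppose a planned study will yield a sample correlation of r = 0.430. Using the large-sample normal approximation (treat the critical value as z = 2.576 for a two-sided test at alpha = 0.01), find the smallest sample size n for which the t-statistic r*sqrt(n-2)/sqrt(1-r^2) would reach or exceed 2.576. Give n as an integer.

32

Need r·√(n−2)/√(1−r²) ≥ 2.576
√(n−2) ≥ 2.576·√(1−0.184900) / 0.430 = 2.576·0.902829 / 0.430 = 5.4086
n−2 ≥ 29.2530  ⇒  n ≥ 31.2530
Smallest integer n = 32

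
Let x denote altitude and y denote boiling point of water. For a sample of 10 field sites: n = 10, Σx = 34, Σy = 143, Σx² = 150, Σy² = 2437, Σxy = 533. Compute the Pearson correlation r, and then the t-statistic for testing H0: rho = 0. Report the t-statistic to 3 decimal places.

S_xy = nΣxy − ΣxΣy = 10·533 − 34·143 = 5330 − 4862 = 468
S_xx = nΣx² − (Σx)² = 10·150 − 34² = 1500 − 1156 = 344
S_yy = nΣy² − (Σy)² = 10·2437 − 143² = 24370 − 20449 = 3921
r = S_xy / √(S_xx·S_yy) = 468 / √(344·3921) = 468 / √1348824 = 468 / 1161.3888 = 0.4030
t = r·√(n−2)/√(1−r²) = 0.4030·√8 / √(1−0.162409) = 1.139856 / 0.915200 = 1.245

1.245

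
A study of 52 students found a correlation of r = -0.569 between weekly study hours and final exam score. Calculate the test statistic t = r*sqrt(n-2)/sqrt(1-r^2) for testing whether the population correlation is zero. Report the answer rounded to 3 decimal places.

-4.893

1 − r² = 1 − 0.323761 = 0.676239;  √(1−r²) = 0.822338
√(n−2) = √50 = 7.071068
t = r·√(n−2)/√(1−r²) = -0.569 · 7.071068 / 0.822338 = -4.893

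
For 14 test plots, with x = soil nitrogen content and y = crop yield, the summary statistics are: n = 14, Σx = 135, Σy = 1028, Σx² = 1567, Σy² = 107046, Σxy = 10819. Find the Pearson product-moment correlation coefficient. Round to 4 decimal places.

S_xy = nΣxy − ΣxΣy = 14·10819 − 135·1028 = 151466 − 138780 = 12686
S_xx = nΣx² − (Σx)² = 14·1567 − 135² = 21938 − 18225 = 3713
S_yy = nΣy² − (Σy)² = 14·107046 − 1028² = 1498644 − 1056784 = 441860
r = S_xy / √(S_xx·S_yy) = 12686 / √(3713·441860) = 12686 / √1640626180 = 12686 / 40504.6439 = 0.3132

0.3132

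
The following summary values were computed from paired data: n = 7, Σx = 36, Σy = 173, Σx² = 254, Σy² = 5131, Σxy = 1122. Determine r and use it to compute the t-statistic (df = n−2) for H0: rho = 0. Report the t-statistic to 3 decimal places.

S_xy = nΣxy − ΣxΣy = 7·1122 − 36·173 = 7854 − 6228 = 1626
S_xx = nΣx² − (Σx)² = 7·254 − 36² = 1778 − 1296 = 482
S_yy = nΣy² − (Σy)² = 7·5131 − 173² = 35917 − 29929 = 5988
r = S_xy / √(S_xx·S_yy) = 1626 / √(482·5988) = 1626 / √2886216 = 1626 / 1698.8867 = 0.9571
t = r·√(n−2)/√(1−r²) = 0.9571·√5 / √(1−0.916040) = 2.140141 / 0.289759 = 7.386

7.386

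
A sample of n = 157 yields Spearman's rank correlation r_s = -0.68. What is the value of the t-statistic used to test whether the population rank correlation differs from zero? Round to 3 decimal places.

-11.546

1 − r_s² = 1 − 0.4624 = 0.5376;  √(1−r_s²) = 0.733212
√(n−2) = √155 = 12.449900
t = r_s·√(n−2)/√(1−r_s²) = -0.68 · 12.449900 / 0.733212 = -11.546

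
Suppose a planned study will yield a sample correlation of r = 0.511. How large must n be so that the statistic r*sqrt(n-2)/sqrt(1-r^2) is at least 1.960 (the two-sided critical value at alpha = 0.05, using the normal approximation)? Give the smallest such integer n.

r√(n−2)/√(1−r²) ≥ 1.960  ⇔  n−2 ≥ (1.960)²·(1−r²)/r²
(1−r²)/r² = (1−0.261121)/0.261121 = 2.8296
n ≥ 2 + 3.8416·2.8296 = 2 + 10.8702 = 12.8702
⌈12.8702⌉ = 13

13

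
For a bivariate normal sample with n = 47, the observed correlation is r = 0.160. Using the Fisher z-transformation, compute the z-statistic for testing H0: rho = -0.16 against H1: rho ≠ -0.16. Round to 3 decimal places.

Fisher z: atanh(0.160) = 0.161387, atanh(-0.16) = -0.161387
z = (z_r − z_0)·√(n−3) = (0.161387 − (-0.161387))·√44 = 0.322774 · 6.633250 = 2.141

2.141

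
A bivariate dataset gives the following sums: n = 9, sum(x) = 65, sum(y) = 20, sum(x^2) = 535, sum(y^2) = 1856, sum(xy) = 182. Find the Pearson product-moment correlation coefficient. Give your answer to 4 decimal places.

0.1090

S_xy = nΣxy − ΣxΣy = 9·182 − 65·20 = 1638 − 1300 = 338
S_xx = nΣx² − (Σx)² = 9·535 − 65² = 4815 − 4225 = 590
S_yy = nΣy² − (Σy)² = 9·1856 − 20² = 16704 − 400 = 16304
r = S_xy / √(S_xx·S_yy) = 338 / √(590·16304) = 338 / √9619360 = 338 / 3101.5093 = 0.1090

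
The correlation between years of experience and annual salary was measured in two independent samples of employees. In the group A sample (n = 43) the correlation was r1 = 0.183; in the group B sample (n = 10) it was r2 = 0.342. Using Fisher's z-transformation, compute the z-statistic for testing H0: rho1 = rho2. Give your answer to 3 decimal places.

-0.418

Fisher z-transforms: z1 = atanh(0.183) = 0.185085, z2 = atanh(0.342) = 0.356356; difference d = -0.171271
Var(d) = 1/40 + 1/7 = 0.0250000 + 0.1428571 = 0.1678571
z = d/√Var(d) = -0.171271 / √0.1678571 = -0.171271 / 0.409704 = -0.418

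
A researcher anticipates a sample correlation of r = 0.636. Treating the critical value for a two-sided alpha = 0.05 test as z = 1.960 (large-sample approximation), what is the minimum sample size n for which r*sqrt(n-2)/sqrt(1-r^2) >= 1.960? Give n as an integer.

Need r·√(n−2)/√(1−r²) ≥ 1.960
√(n−2) ≥ 1.960·√(1−0.404496) / 0.636 = 1.960·0.771689 / 0.636 = 2.3782
n−2 ≥ 5.6558  ⇒  n ≥ 7.6558
Smallest integer n = 8

8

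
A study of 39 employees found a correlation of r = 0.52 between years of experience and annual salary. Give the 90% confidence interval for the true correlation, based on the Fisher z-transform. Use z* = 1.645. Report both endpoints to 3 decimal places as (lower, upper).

(0.293, 0.691)

z_r = atanh(0.52) = 0.576340;  SE = 1/√(n−3) = 1/√36 = 0.166667
z-limits: 0.576340 ± 1.645·0.166667 = 0.576340 ± 0.274167 = [0.302173, 0.850507]
ρ-limits: (tanh 0.302173, tanh 0.850507) = (0.293, 0.691)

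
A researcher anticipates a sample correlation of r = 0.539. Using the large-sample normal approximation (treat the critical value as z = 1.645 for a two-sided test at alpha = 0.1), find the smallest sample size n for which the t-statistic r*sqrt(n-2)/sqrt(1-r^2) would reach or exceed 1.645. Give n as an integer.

9

Need r·√(n−2)/√(1−r²) ≥ 1.645
√(n−2) ≥ 1.645·√(1−0.290521) / 0.539 = 1.645·0.842306 / 0.539 = 2.5707
n−2 ≥ 6.6085  ⇒  n ≥ 8.6085
Smallest integer n = 9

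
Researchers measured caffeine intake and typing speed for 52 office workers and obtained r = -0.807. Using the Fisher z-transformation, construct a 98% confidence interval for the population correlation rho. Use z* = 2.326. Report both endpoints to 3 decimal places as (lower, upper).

(-0.896, -0.656)

z_r = atanh(-0.807) = -1.118367;  SE = 1/√(n−3) = 1/√49 = 0.142857
z-limits: -1.118367 ± 2.326·0.142857 = -1.118367 ± 0.332285 = [-1.450652, -0.786082]
ρ-limits: (tanh -1.450652, tanh -0.786082) = (-0.896, -0.656)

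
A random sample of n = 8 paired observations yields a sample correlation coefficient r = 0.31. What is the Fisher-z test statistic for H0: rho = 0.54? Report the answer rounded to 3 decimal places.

-0.634

z_r = atanh(0.31) = 0.320545,  z_0 = atanh(0.54) = 0.604156
SE = 1/√(n−3) = 1/√5 = 0.447214
z = (z_r − z_0)/SE = (0.320545 − 0.604156) / 0.447214 = -0.283611 / 0.447214 = -0.634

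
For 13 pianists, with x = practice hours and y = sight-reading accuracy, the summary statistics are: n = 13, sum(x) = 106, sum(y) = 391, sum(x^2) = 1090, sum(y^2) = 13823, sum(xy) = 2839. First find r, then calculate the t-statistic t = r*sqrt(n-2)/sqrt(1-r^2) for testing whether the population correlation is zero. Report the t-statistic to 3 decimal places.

-1.975

Numerator: nΣxy − (Σx)(Σy) = 13·2839 − (106)(391) = -4539
Denominator: √[(nΣx²−(Σx)²)(nΣy²−(Σy)²)]
  nΣx²−(Σx)² = 13·1090 − 11236 = 2934;  nΣy²−(Σy)² = 13·13823 − 152881 = 26818
  √(2934·26818) = √78684012 = 8870.4009
r = -4539 / 8870.4009 = -0.5117
t = r·√(n−2)/√(1−r²) = -0.5117·√11 / √(1−0.261837) = -1.697117 / 0.859164 = -1.975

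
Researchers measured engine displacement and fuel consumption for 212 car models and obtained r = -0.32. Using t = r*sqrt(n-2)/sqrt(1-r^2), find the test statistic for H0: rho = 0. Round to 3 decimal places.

t = r·√(n−2) / √(1−r²) with r = -0.32, n = 212
  = -0.32·√210 / √(1 − 0.1024)
  = -0.32·14.491377 / 0.947418
  = -4.637241 / 0.947418 = -4.895

-4.895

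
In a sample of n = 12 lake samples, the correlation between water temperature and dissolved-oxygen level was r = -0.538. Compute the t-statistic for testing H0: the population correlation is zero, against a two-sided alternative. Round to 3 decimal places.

-2.018

t = r·√(n−2) / √(1−r²) with r = -0.538, n = 12
  = -0.538·√10 / √(1 − 0.289444)
  = -0.538·3.162278 / 0.842945
  = -1.701306 / 0.842945 = -2.018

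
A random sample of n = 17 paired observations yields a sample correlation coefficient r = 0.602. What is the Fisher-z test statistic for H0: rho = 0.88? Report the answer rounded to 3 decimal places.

-2.542

Fisher z: atanh(0.602) = 0.696278, atanh(0.88) = 1.375768
z = (z_r − z_0)·√(n−3) = (0.696278 − 1.375768)·√14 = -0.679490 · 3.741657 = -2.542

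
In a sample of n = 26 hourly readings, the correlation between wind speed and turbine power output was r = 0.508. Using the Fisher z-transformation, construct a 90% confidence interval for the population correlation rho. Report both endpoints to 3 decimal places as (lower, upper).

Fisher z: z_r = atanh(r) = ½·ln((1+0.508)/(1−0.508)) = 0.560030
SE(z) = 1/√(n−3) = 1/√23 = 0.208514
90% ⇒ z* = 1.645; margin = 1.645·0.208514 = 0.343006
CI on z-scale: (0.217024, 0.903036)
Back-transform: tanh(0.217024) = 0.213680, tanh(0.903036) = 0.717773

(0.214, 0.718)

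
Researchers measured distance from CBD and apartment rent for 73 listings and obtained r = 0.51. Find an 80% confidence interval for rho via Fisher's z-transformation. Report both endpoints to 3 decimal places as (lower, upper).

z_r = atanh(0.51) = 0.562730;  SE = 1/√(n−3) = 1/√70 = 0.119523
z-limits: 0.562730 ± 1.282·0.119523 = 0.562730 ± 0.153228 = [0.409502, 0.715958]
ρ-limits: (tanh 0.409502, tanh 0.715958) = (0.388, 0.614)

(0.388, 0.614)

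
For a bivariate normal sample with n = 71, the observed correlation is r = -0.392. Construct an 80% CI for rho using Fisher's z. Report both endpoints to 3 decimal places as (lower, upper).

Fisher z: z_r = atanh(r) = ½·ln((1+(-0.392))/(1−(-0.392))) = -0.414161
SE(z) = 1/√(n−3) = 1/√68 = 0.121268
80% ⇒ z* = 1.282; margin = 1.282·0.121268 = 0.155466
CI on z-scale: (-0.569627, -0.258695)
Back-transform: tanh(-0.569627) = -0.515085, tanh(-0.258695) = -0.253075

(-0.515, -0.253)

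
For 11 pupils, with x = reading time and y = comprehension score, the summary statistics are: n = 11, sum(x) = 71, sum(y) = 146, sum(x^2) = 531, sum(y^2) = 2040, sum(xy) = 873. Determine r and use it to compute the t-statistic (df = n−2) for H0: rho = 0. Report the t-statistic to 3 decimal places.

-4.065

S_xy = nΣxy − ΣxΣy = 11·873 − 71·146 = 9603 − 10366 = -763
S_xx = nΣx² − (Σx)² = 11·531 − 71² = 5841 − 5041 = 800
S_yy = nΣy² − (Σy)² = 11·2040 − 146² = 22440 − 21316 = 1124
r = S_xy / √(S_xx·S_yy) = -763 / √(800·1124) = -763 / √899200 = -763 / 948.2616 = -0.8046
t = r·√(n−2)/√(1−r²) = -0.8046·√9 / √(1−0.647381) = -2.413800 / 0.593817 = -4.065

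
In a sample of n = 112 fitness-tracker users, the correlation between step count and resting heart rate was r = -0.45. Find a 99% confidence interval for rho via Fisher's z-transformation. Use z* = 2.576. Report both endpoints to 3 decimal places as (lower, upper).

(-0.624, -0.234)

z_r = atanh(-0.45) = -0.484700;  SE = 1/√(n−3) = 1/√109 = 0.095783
z-limits: -0.484700 ± 2.576·0.095783 = -0.484700 ± 0.246737 = [-0.731437, -0.237963]
ρ-limits: (tanh -0.731437, tanh -0.237963) = (-0.624, -0.234)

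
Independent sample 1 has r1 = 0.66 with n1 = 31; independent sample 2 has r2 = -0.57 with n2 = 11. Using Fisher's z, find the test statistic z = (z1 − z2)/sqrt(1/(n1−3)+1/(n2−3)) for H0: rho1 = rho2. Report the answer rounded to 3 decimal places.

z1 = atanh(0.66) = 0.792814,  z2 = atanh(-0.57) = -0.647523
SE = √(1/(n1−3) + 1/(n2−3)) = √(1/28 + 1/8) = √(0.0357143 + 0.1250000) = √0.1607143 = 0.400892
z = (z1 − z2)/SE = (0.792814 − (-0.647523)) / 0.400892 = 1.440337 / 0.400892 = 3.593

3.593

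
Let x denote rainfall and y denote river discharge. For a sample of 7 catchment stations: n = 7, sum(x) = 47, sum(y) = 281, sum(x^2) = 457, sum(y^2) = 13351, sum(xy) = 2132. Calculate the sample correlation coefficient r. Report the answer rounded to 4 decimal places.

S_xy = nΣxy − ΣxΣy = 7·2132 − 47·281 = 14924 − 13207 = 1717
S_xx = nΣx² − (Σx)² = 7·457 − 47² = 3199 − 2209 = 990
S_yy = nΣy² − (Σy)² = 7·13351 − 281² = 93457 − 78961 = 14496
r = S_xy / √(S_xx·S_yy) = 1717 / √(990·14496) = 1717 / √14351040 = 1717 / 3788.2767 = 0.4532

0.4532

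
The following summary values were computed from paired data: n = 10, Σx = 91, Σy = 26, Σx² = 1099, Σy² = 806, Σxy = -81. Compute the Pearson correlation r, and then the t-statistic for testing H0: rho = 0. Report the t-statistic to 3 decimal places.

-2.853

S_xy = nΣxy − ΣxΣy = 10·(-81) − 91·26 = -810 − 2366 = -3176
S_xx = nΣx² − (Σx)² = 10·1099 − 91² = 10990 − 8281 = 2709
S_yy = nΣy² − (Σy)² = 10·806 − 26² = 8060 − 676 = 7384
r = S_xy / √(S_xx·S_yy) = -3176 / √(2709·7384) = -3176 / √20003256 = -3176 / 4472.5000 = -0.7101
t = r·√(n−2)/√(1−r²) = -0.7101·√8 / √(1−0.504242) = -2.008466 / 0.704101 = -2.853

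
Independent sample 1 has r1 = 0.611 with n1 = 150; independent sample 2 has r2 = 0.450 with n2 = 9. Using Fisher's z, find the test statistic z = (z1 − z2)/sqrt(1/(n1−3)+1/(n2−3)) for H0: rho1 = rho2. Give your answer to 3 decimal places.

0.542

Fisher z-transforms: z1 = atanh(0.611) = 0.710516, z2 = atanh(0.450) = 0.484700; difference d = 0.225816
Var(d) = 1/147 + 1/6 = 0.0068027 + 0.1666667 = 0.1734694
z = d/√Var(d) = 0.225816 / √0.1734694 = 0.225816 / 0.416497 = 0.542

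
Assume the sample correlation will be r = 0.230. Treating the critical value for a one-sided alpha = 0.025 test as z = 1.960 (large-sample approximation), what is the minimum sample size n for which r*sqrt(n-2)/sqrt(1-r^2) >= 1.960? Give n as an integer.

Need r·√(n−2)/√(1−r²) ≥ 1.960
√(n−2) ≥ 1.960·√(1−0.052900) / 0.230 = 1.960·0.973191 / 0.230 = 8.2933
n−2 ≥ 68.7788  ⇒  n ≥ 70.7788
Smallest integer n = 71

71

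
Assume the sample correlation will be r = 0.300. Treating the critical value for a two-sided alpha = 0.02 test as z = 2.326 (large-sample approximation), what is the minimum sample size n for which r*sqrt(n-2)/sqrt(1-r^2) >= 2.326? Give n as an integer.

57

r√(n−2)/√(1−r²) ≥ 2.326  ⇔  n−2 ≥ (2.326)²·(1−r²)/r²
(1−r²)/r² = (1−0.090000)/0.090000 = 10.1111
n ≥ 2 + 5.410276·10.1111 = 2 + 54.7038 = 56.7038
⌈56.7038⌉ = 57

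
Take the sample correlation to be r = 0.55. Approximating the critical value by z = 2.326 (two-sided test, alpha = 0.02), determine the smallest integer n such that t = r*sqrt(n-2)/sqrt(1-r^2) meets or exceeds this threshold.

r√(n−2)/√(1−r²) ≥ 2.326  ⇔  n−2 ≥ (2.326)²·(1−r²)/r²
(1−r²)/r² = (1−0.3025)/0.3025 = 2.3058
n ≥ 2 + 5.410276·2.3058 = 2 + 12.4750 = 14.4750
⌈14.4750⌉ = 15

15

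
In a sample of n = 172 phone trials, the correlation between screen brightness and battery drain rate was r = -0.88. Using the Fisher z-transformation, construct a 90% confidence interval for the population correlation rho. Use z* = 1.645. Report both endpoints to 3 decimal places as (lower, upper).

(-0.906, -0.848)

Fisher z: z_r = atanh(r) = ½·ln((1+(-0.88))/(1−(-0.88))) = -1.375768
SE(z) = 1/√(n−3) = 1/√169 = 0.076923
90% ⇒ z* = 1.645; margin = 1.645·0.076923 = 0.126538
CI on z-scale: (-1.502306, -1.249230)
Back-transform: tanh(-1.502306) = -0.905564, tanh(-1.249230) = -0.848068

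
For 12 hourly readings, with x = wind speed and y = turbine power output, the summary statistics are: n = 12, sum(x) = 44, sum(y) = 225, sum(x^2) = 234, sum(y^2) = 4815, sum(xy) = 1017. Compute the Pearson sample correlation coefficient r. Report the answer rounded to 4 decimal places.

0.9224

S_xy = nΣxy − ΣxΣy = 12·1017 − 44·225 = 12204 − 9900 = 2304
S_xx = nΣx² − (Σx)² = 12·234 − 44² = 2808 − 1936 = 872
S_yy = nΣy² − (Σy)² = 12·4815 − 225² = 57780 − 50625 = 7155
r = S_xy / √(S_xx·S_yy) = 2304 / √(872·7155) = 2304 / √6239160 = 2304 / 2497.8311 = 0.9224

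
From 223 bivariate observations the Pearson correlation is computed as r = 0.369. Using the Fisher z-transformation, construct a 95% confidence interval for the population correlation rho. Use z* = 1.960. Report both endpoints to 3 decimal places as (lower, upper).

(0.250, 0.477)

z_r = atanh(0.369) = 0.387265;  SE = 1/√(n−3) = 1/√220 = 0.067420
z-limits: 0.387265 ± 1.960·0.067420 = 0.387265 ± 0.132143 = [0.255122, 0.519408]
ρ-limits: (tanh 0.255122, tanh 0.519408) = (0.250, 0.477)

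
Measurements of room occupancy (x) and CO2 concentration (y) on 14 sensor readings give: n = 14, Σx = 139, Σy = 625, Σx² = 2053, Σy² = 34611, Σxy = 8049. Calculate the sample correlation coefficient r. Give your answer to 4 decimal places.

0.8677

Numerator: nΣxy − (Σx)(Σy) = 14·8049 − (139)(625) = 25811
Denominator: √[(nΣx²−(Σx)²)(nΣy²−(Σy)²)]
  nΣx²−(Σx)² = 14·2053 − 19321 = 9421;  nΣy²−(Σy)² = 14·34611 − 390625 = 93929
  √(9421·93929) = √884905109 = 29747.3547
r = 25811 / 29747.3547 = 0.8677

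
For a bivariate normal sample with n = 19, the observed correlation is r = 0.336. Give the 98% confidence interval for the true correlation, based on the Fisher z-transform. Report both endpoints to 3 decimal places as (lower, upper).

(-0.228, 0.731)

z_r = atanh(0.336) = 0.349577;  SE = 1/√(n−3) = 1/√16 = 0.250000
z-limits: 0.349577 ± 2.326·0.250000 = 0.349577 ± 0.581500 = [-0.231923, 0.931077]
ρ-limits: (tanh -0.231923, tanh 0.931077) = (-0.228, 0.731)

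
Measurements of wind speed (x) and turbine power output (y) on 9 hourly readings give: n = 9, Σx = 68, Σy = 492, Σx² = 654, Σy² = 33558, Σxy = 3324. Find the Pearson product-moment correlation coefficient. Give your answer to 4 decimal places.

-0.4070

Numerator: nΣxy − (Σx)(Σy) = 9·3324 − (68)(492) = -3540
Denominator: √[(nΣx²−(Σx)²)(nΣy²−(Σy)²)]
  nΣx²−(Σx)² = 9·654 − 4624 = 1262;  nΣy²−(Σy)² = 9·33558 − 242064 = 59958
  √(1262·59958) = √75666996 = 8698.6778
r = -3540 / 8698.6778 = -0.4070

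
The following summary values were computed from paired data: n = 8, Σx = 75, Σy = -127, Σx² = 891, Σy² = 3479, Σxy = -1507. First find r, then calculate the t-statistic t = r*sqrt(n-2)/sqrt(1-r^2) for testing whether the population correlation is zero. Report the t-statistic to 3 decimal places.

-1.854

S_xy = nΣxy − ΣxΣy = 8·(-1507) − 75·(-127) = -12056 − (-9525) = -2531
S_xx = nΣx² − (Σx)² = 8·891 − 75² = 7128 − 5625 = 1503
S_yy = nΣy² − (Σy)² = 8·3479 − (-127)² = 27832 − 16129 = 11703
r = S_xy / √(S_xx·S_yy) = -2531 / √(1503·11703) = -2531 / √17589609 = -2531 / 4193.9968 = -0.6035
t = r·√(n−2)/√(1−r²) = -0.6035·√6 / √(1−0.364212) = -1.478267 / 0.797363 = -1.854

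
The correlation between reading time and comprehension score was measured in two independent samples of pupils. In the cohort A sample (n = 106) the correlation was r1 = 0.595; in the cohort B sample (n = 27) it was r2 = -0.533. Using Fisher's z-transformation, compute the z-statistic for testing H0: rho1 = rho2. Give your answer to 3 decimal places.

Fisher z-transforms: z1 = atanh(0.595) = 0.685371, z2 = atanh(-0.533) = -0.594326; difference d = 1.279697
Var(d) = 1/103 + 1/24 = 0.0097087 + 0.0416667 = 0.0513754
z = d/√Var(d) = 1.279697 / √0.0513754 = 1.279697 / 0.226661 = 5.646

5.646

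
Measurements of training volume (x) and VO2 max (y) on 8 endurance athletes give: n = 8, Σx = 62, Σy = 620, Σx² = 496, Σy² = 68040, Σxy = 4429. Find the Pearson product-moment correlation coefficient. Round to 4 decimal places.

Numerator: nΣxy − (Σx)(Σy) = 8·4429 − (62)(620) = -3008
Denominator: √[(nΣx²−(Σx)²)(nΣy²−(Σy)²)]
  nΣx²−(Σx)² = 8·496 − 3844 = 124;  nΣy²−(Σy)² = 8·68040 − 384400 = 159920
  √(124·159920) = √19830080 = 4453.0978
r = -3008 / 4453.0978 = -0.6755

-0.6755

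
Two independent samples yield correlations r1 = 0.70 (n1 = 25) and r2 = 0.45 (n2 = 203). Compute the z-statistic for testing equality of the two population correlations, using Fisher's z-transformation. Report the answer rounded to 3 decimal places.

z1 = atanh(0.70) = 0.867301,  z2 = atanh(0.45) = 0.484700
SE = √(1/(n1−3) + 1/(n2−3)) = √(1/22 + 1/200) = √(0.0454545 + 0.0050000) = √0.0504545 = 0.224621
z = (z1 − z2)/SE = (0.867301 − 0.484700) / 0.224621 = 0.382601 / 0.224621 = 1.703

1.703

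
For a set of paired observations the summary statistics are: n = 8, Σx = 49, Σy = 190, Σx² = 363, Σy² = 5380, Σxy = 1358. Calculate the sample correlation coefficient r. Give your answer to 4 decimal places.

S_xy = nΣxy − ΣxΣy = 8·1358 − 49·190 = 10864 − 9310 = 1554
S_xx = nΣx² − (Σx)² = 8·363 − 49² = 2904 − 2401 = 503
S_yy = nΣy² − (Σy)² = 8·5380 − 190² = 43040 − 36100 = 6940
r = S_xy / √(S_xx·S_yy) = 1554 / √(503·6940) = 1554 / √3490820 = 1554 / 1868.3736 = 0.8317

0.8317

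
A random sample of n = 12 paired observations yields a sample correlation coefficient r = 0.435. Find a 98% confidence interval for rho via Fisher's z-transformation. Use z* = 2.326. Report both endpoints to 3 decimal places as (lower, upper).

(-0.300, 0.846)

z_r = atanh(0.435) = 0.466047;  SE = 1/√(n−3) = 1/√9 = 0.333333
z-limits: 0.466047 ± 2.326·0.333333 = 0.466047 ± 0.775333 = [-0.309286, 1.241380]
ρ-limits: (tanh -0.309286, tanh 1.241380) = (-0.300, 0.846)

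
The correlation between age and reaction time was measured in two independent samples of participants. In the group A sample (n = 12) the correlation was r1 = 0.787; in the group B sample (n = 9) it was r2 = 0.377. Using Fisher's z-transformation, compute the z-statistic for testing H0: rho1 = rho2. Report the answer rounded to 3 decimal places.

1.265

z1 = atanh(0.787) = 1.063501,  z2 = atanh(0.377) = 0.396558
SE = √(1/(n1−3) + 1/(n2−3)) = √(1/9 + 1/6) = √(0.1111111 + 0.1666667) = √0.2777778 = 0.527046
z = (z1 − z2)/SE = (1.063501 − 0.396558) / 0.527046 = 0.666943 / 0.527046 = 1.265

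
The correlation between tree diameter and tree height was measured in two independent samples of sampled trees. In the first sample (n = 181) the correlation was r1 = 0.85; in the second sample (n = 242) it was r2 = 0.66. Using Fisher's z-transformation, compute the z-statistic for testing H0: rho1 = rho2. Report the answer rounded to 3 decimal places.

4.680

z1 = atanh(0.85) = 1.256153,  z2 = atanh(0.66) = 0.792814
SE = √(1/(n1−3) + 1/(n2−3)) = √(1/178 + 1/239) = √(0.0056180 + 0.0041841) = √0.0098021 = 0.099006
z = (z1 − z2)/SE = (1.256153 − 0.792814) / 0.099006 = 0.463339 / 0.099006 = 4.680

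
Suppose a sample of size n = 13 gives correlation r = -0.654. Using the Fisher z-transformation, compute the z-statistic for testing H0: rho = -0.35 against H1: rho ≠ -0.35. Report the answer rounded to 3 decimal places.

z_r = atanh(-0.654) = -0.782257,  z_0 = atanh(-0.35) = -0.365444
SE = 1/√(n−3) = 1/√10 = 0.316228
z = (z_r − z_0)/SE = (-0.782257 − (-0.365444)) / 0.316228 = -0.416813 / 0.316228 = -1.318

-1.318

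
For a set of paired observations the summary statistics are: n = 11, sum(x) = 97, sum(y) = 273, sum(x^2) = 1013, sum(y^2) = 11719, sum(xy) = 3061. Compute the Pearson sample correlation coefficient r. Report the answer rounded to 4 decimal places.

0.7404

S_xy = nΣxy − ΣxΣy = 11·3061 − 97·273 = 33671 − 26481 = 7190
S_xx = nΣx² − (Σx)² = 11·1013 − 97² = 11143 − 9409 = 1734
S_yy = nΣy² − (Σy)² = 11·11719 − 273² = 128909 − 74529 = 54380
r = S_xy / √(S_xx·S_yy) = 7190 / √(1734·54380) = 7190 / √94294920 = 7190 / 9710.5571 = 0.7404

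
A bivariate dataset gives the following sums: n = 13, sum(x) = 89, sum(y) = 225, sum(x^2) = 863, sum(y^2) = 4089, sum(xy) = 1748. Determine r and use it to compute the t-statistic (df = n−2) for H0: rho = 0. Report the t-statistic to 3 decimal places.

Numerator: nΣxy − (Σx)(Σy) = 13·1748 − (89)(225) = 2699
Denominator: √[(nΣx²−(Σx)²)(nΣy²−(Σy)²)]
  nΣx²−(Σx)² = 13·863 − 7921 = 3298;  nΣy²−(Σy)² = 13·4089 − 50625 = 2532
  √(3298·2532) = √8350536 = 2889.7294
r = 2699 / 2889.7294 = 0.9340
t = r·√(n−2)/√(1−r²) = 0.9340·√11 / √(1−0.872356) = 3.097728 / 0.357273 = 8.670

8.670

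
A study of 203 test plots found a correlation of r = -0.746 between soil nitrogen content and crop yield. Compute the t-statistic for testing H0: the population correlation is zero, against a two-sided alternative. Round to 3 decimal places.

-15.882

t = r·√(n−2) / √(1−r²) with r = -0.746, n = 203
  = -0.746·√201 / √(1 − 0.556516)
  = -0.746·14.177447 / 0.665946
  = -10.576375 / 0.665946 = -15.882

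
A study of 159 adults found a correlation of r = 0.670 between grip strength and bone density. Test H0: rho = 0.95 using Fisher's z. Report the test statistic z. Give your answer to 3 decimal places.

z_r = atanh(0.670) = 0.810743,  z_0 = atanh(0.95) = 1.831781
SE = 1/√(n−3) = 1/√156 = 0.080064
z = (z_r − z_0)/SE = (0.810743 − 1.831781) / 0.080064 = -1.021038 / 0.080064 = -12.753

-12.753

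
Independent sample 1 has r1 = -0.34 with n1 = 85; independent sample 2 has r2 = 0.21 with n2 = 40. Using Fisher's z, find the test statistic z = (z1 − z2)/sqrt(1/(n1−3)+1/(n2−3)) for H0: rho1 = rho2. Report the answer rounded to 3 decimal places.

-2.864

Fisher z-transforms: z1 = atanh(-0.34) = -0.354093, z2 = atanh(0.21) = 0.213171; difference d = -0.567264
Var(d) = 1/82 + 1/37 = 0.0121951 + 0.0270270 = 0.0392221
z = d/√Var(d) = -0.567264 / √0.0392221 = -0.567264 / 0.198046 = -2.864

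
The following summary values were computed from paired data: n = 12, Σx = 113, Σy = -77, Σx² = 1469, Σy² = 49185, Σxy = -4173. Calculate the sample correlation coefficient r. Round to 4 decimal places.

S_xy = nΣxy − ΣxΣy = 12·(-4173) − 113·(-77) = -50076 − (-8701) = -41375
S_xx = nΣx² − (Σx)² = 12·1469 − 113² = 17628 − 12769 = 4859
S_yy = nΣy² − (Σy)² = 12·49185 − (-77)² = 590220 − 5929 = 584291
r = S_xy / √(S_xx·S_yy) = -41375 / √(4859·584291) = -41375 / √2839069969 = -41375 / 53282.9238 = -0.7765

-0.7765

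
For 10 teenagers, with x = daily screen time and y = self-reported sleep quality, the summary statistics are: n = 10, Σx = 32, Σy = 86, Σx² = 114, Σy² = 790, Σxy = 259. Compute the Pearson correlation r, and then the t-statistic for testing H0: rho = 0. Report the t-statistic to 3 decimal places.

-2.553

Numerator: nΣxy − (Σx)(Σy) = 10·259 − (32)(86) = -162
Denominator: √[(nΣx²−(Σx)²)(nΣy²−(Σy)²)]
  nΣx²−(Σx)² = 10·114 − 1024 = 116;  nΣy²−(Σy)² = 10·790 − 7396 = 504
  √(116·504) = √58464 = 241.7933
r = -162 / 241.7933 = -0.6700
t = r·√(n−2)/√(1−r²) = -0.6700·√8 / √(1−0.448900) = -1.895046 / 0.742361 = -2.553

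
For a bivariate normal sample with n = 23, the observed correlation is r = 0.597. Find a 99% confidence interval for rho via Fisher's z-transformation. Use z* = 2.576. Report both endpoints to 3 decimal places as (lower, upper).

z_r = atanh(0.597) = 0.688473;  SE = 1/√(n−3) = 1/√20 = 0.223607
z-limits: 0.688473 ± 2.576·0.223607 = 0.688473 ± 0.576012 = [0.112461, 1.264485]
ρ-limits: (tanh 0.112461, tanh 1.264485) = (0.112, 0.852)

(0.112, 0.852)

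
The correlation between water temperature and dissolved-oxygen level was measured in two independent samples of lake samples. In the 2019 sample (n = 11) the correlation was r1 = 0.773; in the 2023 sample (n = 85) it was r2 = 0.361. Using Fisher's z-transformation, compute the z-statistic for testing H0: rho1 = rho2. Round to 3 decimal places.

1.754

z1 = atanh(0.773) = 1.027739,  z2 = atanh(0.361) = 0.378035
SE = √(1/(n1−3) + 1/(n2−3)) = √(1/8 + 1/82) = √(0.1250000 + 0.0121951) = √0.1371951 = 0.370399
z = (z1 − z2)/SE = (1.027739 − 0.378035) / 0.370399 = 0.649704 / 0.370399 = 1.754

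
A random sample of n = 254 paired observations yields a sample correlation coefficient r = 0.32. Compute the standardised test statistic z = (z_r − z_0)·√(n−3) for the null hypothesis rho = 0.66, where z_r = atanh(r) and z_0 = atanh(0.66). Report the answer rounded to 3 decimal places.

-7.306

Fisher z: atanh(0.32) = 0.331647, atanh(0.66) = 0.792814
z = (z_r − z_0)·√(n−3) = (0.331647 − 0.792814)·√251 = -0.461167 · 15.842980 = -7.306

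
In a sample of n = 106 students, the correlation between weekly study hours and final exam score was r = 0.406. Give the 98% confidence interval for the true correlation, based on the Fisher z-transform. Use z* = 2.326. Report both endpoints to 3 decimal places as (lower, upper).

Fisher z: z_r = atanh(r) = ½·ln((1+0.406)/(1−0.406)) = 0.430812
SE(z) = 1/√(n−3) = 1/√103 = 0.098533
98% ⇒ z* = 2.326; margin = 2.326·0.098533 = 0.229188
CI on z-scale: (0.201624, 0.660000)
Back-transform: tanh(0.201624) = 0.198936, tanh(0.660000) = 0.578363

(0.199, 0.578)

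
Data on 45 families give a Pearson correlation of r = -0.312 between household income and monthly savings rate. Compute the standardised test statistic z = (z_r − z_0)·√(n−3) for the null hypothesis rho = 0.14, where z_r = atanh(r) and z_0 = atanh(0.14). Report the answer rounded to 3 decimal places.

Fisher z: atanh(-0.312) = -0.322760, atanh(0.14) = 0.140926
z = (z_r − z_0)·√(n−3) = (-0.322760 − 0.140926)·√42 = -0.463686 · 6.480741 = -3.005

-3.005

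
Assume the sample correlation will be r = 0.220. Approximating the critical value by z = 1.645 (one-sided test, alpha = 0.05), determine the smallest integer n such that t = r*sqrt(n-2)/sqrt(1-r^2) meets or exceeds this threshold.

56

r√(n−2)/√(1−r²) ≥ 1.645  ⇔  n−2 ≥ (1.645)²·(1−r²)/r²
(1−r²)/r² = (1−0.048400)/0.048400 = 19.6612
n ≥ 2 + 2.706025·19.6612 = 2 + 53.2037 = 55.2037
⌈55.2037⌉ = 56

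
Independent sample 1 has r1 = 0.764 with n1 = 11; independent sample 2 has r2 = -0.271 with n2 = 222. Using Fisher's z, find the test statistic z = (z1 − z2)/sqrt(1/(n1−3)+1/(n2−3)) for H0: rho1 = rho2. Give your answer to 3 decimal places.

z1 = atanh(0.764) = 1.005754,  z2 = atanh(-0.271) = -0.277943
SE = √(1/(n1−3) + 1/(n2−3)) = √(1/8 + 1/219) = √(0.1250000 + 0.0045662) = √0.1295662 = 0.359953
z = (z1 − z2)/SE = (1.005754 − (-0.277943)) / 0.359953 = 1.283697 / 0.359953 = 3.566

3.566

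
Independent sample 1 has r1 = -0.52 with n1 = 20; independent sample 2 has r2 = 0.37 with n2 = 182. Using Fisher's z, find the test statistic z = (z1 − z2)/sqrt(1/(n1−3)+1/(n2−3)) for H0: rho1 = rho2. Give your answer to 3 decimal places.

Fisher z-transforms: z1 = atanh(-0.52) = -0.576340, z2 = atanh(0.37) = 0.388423; difference d = -0.964763
Var(d) = 1/17 + 1/179 = 0.0588235 + 0.0055866 = 0.0644101
z = d/√Var(d) = -0.964763 / √0.0644101 = -0.964763 / 0.253791 = -3.801

-3.801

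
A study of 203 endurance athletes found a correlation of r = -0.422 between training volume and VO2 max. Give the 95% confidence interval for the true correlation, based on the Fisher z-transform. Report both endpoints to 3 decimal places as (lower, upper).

(-0.529, -0.302)

z_r = atanh(-0.422) = -0.450123;  SE = 1/√(n−3) = 1/√200 = 0.070711
z-limits: -0.450123 ± 1.960·0.070711 = -0.450123 ± 0.138594 = [-0.588717, -0.311529]
ρ-limits: (tanh -0.588717, tanh -0.311529) = (-0.529, -0.302)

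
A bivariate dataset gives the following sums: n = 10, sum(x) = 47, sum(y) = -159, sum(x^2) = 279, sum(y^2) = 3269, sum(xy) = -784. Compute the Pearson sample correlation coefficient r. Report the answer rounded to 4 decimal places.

S_xy = nΣxy − ΣxΣy = 10·(-784) − 47·(-159) = -7840 − (-7473) = -367
S_xx = nΣx² − (Σx)² = 10·279 − 47² = 2790 − 2209 = 581
S_yy = nΣy² − (Σy)² = 10·3269 − (-159)² = 32690 − 25281 = 7409
r = S_xy / √(S_xx·S_yy) = -367 / √(581·7409) = -367 / √4304629 = -367 / 2074.7600 = -0.1769

-0.1769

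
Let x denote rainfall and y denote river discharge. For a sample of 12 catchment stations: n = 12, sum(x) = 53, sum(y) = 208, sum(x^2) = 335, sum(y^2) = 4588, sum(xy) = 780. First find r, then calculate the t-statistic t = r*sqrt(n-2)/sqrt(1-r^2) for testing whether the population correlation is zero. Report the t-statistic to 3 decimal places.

-1.551

Numerator: nΣxy − (Σx)(Σy) = 12·780 − (53)(208) = -1664
Denominator: √[(nΣx²−(Σx)²)(nΣy²−(Σy)²)]
  nΣx²−(Σx)² = 12·335 − 2809 = 1211;  nΣy²−(Σy)² = 12·4588 − 43264 = 11792
  √(1211·11792) = √14280112 = 3778.9035
r = -1664 / 3778.9035 = -0.4403
t = r·√(n−2)/√(1−r²) = -0.4403·√10 / √(1−0.193864) = -1.392351 / 0.897851 = -1.551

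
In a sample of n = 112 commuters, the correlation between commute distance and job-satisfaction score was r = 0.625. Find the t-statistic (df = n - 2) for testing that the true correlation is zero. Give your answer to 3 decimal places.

t = r·√(n−2) / √(1−r²) with r = 0.625, n = 112
  = 0.625·√110 / √(1 − 0.390625)
  = 0.625·10.488088 / 0.780625
  = 6.555055 / 0.780625 = 8.397

8.397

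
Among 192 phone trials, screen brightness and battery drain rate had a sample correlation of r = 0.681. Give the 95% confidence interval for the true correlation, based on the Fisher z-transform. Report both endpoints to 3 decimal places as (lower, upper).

Fisher z: z_r = atanh(r) = ½·ln((1+0.681)/(1−0.681)) = 0.830977
SE(z) = 1/√(n−3) = 1/√189 = 0.072739
95% ⇒ z* = 1.960; margin = 1.960·0.072739 = 0.142568
CI on z-scale: (0.688409, 0.973545)
Back-transform: tanh(0.688409) = 0.596959, tanh(0.973545) = 0.750258

(0.597, 0.750)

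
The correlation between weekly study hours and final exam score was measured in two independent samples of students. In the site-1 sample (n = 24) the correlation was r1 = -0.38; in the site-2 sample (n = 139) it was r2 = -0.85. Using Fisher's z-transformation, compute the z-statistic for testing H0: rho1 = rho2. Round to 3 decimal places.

Fisher z-transforms: z1 = atanh(-0.38) = -0.400060, z2 = atanh(-0.85) = -1.256153; difference d = 0.856093
Var(d) = 1/21 + 1/136 = 0.0476190 + 0.0073529 = 0.0549719
z = d/√Var(d) = 0.856093 / √0.0549719 = 0.856093 / 0.234461 = 3.651

3.651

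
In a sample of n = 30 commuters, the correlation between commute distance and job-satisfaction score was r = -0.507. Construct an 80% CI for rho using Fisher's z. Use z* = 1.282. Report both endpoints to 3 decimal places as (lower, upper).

z_r = atanh(-0.507) = -0.558684;  SE = 1/√(n−3) = 1/√27 = 0.192450
z-limits: -0.558684 ± 1.282·0.192450 = -0.558684 ± 0.246721 = [-0.805405, -0.311963]
ρ-limits: (tanh -0.805405, tanh -0.311963) = (-0.667, -0.302)

(-0.667, -0.302)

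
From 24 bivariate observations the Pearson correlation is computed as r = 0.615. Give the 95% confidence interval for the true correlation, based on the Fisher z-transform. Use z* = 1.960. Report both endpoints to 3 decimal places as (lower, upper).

(0.281, 0.816)

z_r = atanh(0.615) = 0.716923;  SE = 1/√(n−3) = 1/√21 = 0.218218
z-limits: 0.716923 ± 1.960·0.218218 = 0.716923 ± 0.427707 = [0.289216, 1.144630]
ρ-limits: (tanh 0.289216, tanh 1.144630) = (0.281, 0.816)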